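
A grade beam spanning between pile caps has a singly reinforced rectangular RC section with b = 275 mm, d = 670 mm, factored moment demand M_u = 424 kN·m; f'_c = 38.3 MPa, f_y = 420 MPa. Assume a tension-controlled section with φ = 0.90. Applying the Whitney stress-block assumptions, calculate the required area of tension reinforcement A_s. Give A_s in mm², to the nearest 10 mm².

A_s ≈ 1790 mm²

M_n = M_u/φ = 424/0.90 = 471.111 kN·m.
With M_n = 0.85 f'_c a b (d − a/2), solve the quadratic for a:
a = d − √(d² − 2M_n/(0.85 f'_c b)) = 670 − √(670² − 2 × 471.111×10⁶/(0.85 × 38.3 × 275)) = 83.78 mm.
A_s = 0.85 f'_c a b / f_y = 0.85 × 38.3 × 83.78 × 275 / 420 = 1785.8 mm².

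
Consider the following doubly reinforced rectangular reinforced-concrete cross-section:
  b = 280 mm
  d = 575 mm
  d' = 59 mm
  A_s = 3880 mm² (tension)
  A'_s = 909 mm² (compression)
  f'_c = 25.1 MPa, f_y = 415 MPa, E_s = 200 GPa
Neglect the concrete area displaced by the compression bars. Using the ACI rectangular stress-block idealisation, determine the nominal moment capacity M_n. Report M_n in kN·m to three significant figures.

Assume both tension and compression steel yield.
Net tension couple steel: A_s − A'_s = 2971 mm².
a = (A_s − A'_s) f_y / (0.85 f'_c b) = 1232965/(0.85 × 25.1 × 280) = 206.40 mm.
c = a/β₁ = 206.40/0.85 = 242.82 mm; ε'_s = 0.003(c − d')/c = 0.0023 ≥ f_y/E_s = 0.0021, so compression steel does yield.
M_n = (A_s − A'_s) f_y (d − a/2) + A'_s f_y (d − d') = [1232965 × (575 − 103.2) + 377235 × (575 − 59)] × 10⁻⁶ = 581.71 + 194.65 = 776.36 kN·m.

M_n ≈ 776 kN·m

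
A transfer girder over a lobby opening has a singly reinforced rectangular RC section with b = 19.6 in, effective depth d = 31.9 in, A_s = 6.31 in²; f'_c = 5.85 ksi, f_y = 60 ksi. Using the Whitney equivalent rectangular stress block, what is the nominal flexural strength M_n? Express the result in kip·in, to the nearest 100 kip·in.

M_n ≈ 11300 kip·in

T = A_s f_y = 6.31 × 60 = 378.6 kips.
a = T/(0.85 f'_c b) = 378.6/(0.85 × 5.85 × 19.6) = 3.885 in.
M_n = T(d − a/2) = 378.6 × (31.9 − 1.9425) = 11341.9 kip·in.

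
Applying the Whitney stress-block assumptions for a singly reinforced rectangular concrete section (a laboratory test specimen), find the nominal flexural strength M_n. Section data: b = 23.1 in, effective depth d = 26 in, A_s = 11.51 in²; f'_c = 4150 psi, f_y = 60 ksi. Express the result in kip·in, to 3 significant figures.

M_n ≈ 15000 kip·in

T = A_s f_y = 11.51 × 60 = 690.6 kips.
a = T/(0.85 f'_c b) = 690.6/(0.85 × 4.15 × 23.1) = 8.475 in.
M_n = T(d − a/2) = 690.6 × (26 − 4.2375) = 15029.2 kip·in.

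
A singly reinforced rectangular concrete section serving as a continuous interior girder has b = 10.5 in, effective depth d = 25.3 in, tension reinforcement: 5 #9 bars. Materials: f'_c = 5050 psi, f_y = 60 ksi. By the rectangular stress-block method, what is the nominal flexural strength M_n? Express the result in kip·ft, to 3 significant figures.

A_s = 5 × 1 = 5 in².
T = A_s f_y = 5 × 60 = 300 kips.
a = T/(0.85 f'_c b) = 300/(0.85 × 5.05 × 10.5) = 6.656 in.
M_n = T(d − a/2) = 300 × (25.3 − 3.328) = 6591.6 kip·in = 6591.6/12 = 549.30 kip·ft.

M_n ≈ 549 kip·ft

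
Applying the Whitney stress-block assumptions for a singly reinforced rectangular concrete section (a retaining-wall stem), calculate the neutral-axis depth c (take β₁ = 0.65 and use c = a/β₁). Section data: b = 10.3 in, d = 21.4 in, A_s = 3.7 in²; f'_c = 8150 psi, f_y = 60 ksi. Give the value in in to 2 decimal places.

c ≈ 4.79 in

T = A_s f_y = 3.7 × 60 = 222 kips.
a = T/(0.85 f'_c b) = 222/(0.85 × 8.15 × 10.3) = 3.1113 in.
With β₁ = 0.65, c = a/β₁ = 3.1113/0.65 = 4.79 in.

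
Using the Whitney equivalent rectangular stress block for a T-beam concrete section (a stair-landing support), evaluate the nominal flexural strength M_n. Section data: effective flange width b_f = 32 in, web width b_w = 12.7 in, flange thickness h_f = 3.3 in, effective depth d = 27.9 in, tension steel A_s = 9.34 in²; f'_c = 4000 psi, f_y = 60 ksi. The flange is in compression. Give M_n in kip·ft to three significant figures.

M_n ≈ 1160 kip·ft

Tension: T = A_s f_y = 9.34 × 60 = 560.4 kips.
Try a within the flange: a = T/(0.85 f'_c b_f) = 560.4/(0.85 × 4 × 32) = 5.151 in.
a = 5.151 > h_f = 3.3 in: the block extends into the web. Split into flange-overhang and web parts.
C_f = 0.85 f'_c (b_f − b_w) h_f = 0.85 × 4 × (32 − 12.7) × 3.3 = 216.5 kips.
Remaining web compression depth: a_w = (T − C_f)/(0.85 f'_c b_w) = (560.4 − 216.5)/(0.85 × 4 × 12.7) = 7.964 in.
M_n = C_f(d − h_f/2) + (T − C_f)(d − a_w/2) = 216.5 × (27.9 − 1.65) + 343.9 × (27.9 − 3.982) = 5683.1 + 8225.4 = 13908.5 kip·in.
M_n = 13908.5/12 = 1159.04 kip·ft.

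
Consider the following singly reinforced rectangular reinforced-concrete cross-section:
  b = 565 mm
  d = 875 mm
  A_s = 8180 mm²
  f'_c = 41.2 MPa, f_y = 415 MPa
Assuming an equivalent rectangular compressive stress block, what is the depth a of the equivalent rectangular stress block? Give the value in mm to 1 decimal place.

T = A_s f_y = 8180 × 415 = 3394700 N = 3394.7 kN.
Setting C = 0.85 f'_c a b equal to T: a = 3394700/(0.85 × 41.2 × 565) = 171.6 mm.

a ≈ 171.6 mm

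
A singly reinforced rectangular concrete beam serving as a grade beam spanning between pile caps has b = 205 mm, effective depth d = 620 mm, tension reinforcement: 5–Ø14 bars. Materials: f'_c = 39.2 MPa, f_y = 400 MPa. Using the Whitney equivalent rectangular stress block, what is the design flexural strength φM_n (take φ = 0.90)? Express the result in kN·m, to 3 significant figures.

A_s = 5 × 154 = 770 mm².
T = A_s f_y = 770 × 400 = 308000 N = 308 kN.
From C = T: a = T/(0.85 f'_c b) = 308000/(0.85 × 39.2 × 205) = 45.09 mm.
M_n = T(d − a/2) = 308 kN × (620 − 22.545) mm = 184.02 kN·m.
φM_n = 0.90 × 184.02 = 165.62 kN·m.

φM_n ≈ 166 kN·m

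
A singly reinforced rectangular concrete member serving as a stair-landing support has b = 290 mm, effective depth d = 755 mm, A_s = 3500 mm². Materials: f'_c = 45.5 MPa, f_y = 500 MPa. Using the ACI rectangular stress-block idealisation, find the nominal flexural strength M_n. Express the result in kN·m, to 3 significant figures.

M_n ≈ 1180 kN·m

T = A_s f_y = 3500 × 500 = 1750000 N = 1750 kN.
From C = T: a = T/(0.85 f'_c b) = 1750000/(0.85 × 45.5 × 290) = 156.03 mm.
M_n = T(d − a/2) = 1750 kN × (755 − 78.015) mm = 1184.72 kN·m.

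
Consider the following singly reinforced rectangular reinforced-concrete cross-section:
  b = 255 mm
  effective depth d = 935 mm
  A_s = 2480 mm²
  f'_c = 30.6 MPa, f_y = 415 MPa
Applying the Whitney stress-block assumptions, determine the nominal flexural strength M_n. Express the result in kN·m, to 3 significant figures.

T = A_s f_y = 2480 × 415 = 1029200 N = 1029.2 kN.
From C = T: a = T/(0.85 f'_c b) = 1029200/(0.85 × 30.6 × 255) = 155.17 mm.
M_n = T(d − a/2) = 1029.2 kN × (935 − 77.585) mm = 882.45 kN·m.

M_n ≈ 882 kN·m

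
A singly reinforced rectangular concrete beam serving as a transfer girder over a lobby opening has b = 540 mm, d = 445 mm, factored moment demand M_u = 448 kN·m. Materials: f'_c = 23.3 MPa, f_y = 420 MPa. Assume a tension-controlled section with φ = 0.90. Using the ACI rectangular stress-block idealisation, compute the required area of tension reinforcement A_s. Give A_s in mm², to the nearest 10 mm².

M_n = M_u/φ = 448/0.90 = 497.778 kN·m.
With M_n = 0.85 f'_c a b (d − a/2), solve the quadratic for a:
a = d − √(d² − 2M_n/(0.85 f'_c b)) = 445 − √(445² − 2 × 497.778×10⁶/(0.85 × 23.3 × 540)) = 121.06 mm.
A_s = 0.85 f'_c a b / f_y = 0.85 × 23.3 × 121.06 × 540 / 420 = 3082.6 mm².

A_s ≈ 3080 mm²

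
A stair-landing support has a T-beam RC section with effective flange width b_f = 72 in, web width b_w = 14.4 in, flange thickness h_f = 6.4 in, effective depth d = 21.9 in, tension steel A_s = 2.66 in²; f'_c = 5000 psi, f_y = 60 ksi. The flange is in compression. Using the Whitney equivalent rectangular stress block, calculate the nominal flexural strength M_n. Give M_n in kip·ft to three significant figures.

M_n ≈ 288 kip·ft

Tension: T = A_s f_y = 2.66 × 60 = 159.6 kips.
Try a within the flange: a = T/(0.85 f'_c b_f) = 159.6/(0.85 × 5 × 72) = 0.522 in.
Since a = 0.522 ≤ h_f = 6.4 in, the stress block lies entirely in the flange; analyse as a rectangular beam of width b_f.
M_n = T(d − a/2) = 159.6 × (21.9 − 0.261) = 3453.6 kip·in.
M_n = 3453.6/12 = 287.80 kip·ft.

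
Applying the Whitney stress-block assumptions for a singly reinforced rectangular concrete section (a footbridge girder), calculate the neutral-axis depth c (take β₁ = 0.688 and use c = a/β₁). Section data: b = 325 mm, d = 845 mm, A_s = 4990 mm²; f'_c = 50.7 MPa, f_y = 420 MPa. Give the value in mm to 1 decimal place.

T = A_s f_y = 4990 × 420 = 2095800 N = 2095.8 kN.
Setting C = 0.85 f'_c a b equal to T: a = 2095800/(0.85 × 50.7 × 325) = 149.637 mm.
With β₁ = 0.688, c = a/β₁ = 149.637/0.688 = 217.5 mm.

c ≈ 217.5 mm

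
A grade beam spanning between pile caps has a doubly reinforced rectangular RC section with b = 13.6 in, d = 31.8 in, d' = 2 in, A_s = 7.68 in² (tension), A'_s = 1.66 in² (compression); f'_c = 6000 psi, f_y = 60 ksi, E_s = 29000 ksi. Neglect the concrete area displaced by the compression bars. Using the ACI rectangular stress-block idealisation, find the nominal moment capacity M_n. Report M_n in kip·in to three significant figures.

Assume both steels yield.
a = (A_s − A'_s) f_y/(0.85 f'_c b) = (7.68 − 1.66) × 60/(0.85 × 6 × 13.6) = 5.208 in.
c = a/β₁ = 5.208/0.75 = 6.944 in; ε'_s = 0.003(c − d')/c = 0.0021 ≥ ε_y = 0.0021, so the compression steel yields.
M_n = (A_s − A'_s) f_y (d − a/2) + A'_s f_y (d − d') = 361.2 × (31.8 − 2.604) + 99.6 × (31.8 − 2) = 10545.6 + 2968.1 = 13513.7 kip·in.

M_n ≈ 13500 kip·in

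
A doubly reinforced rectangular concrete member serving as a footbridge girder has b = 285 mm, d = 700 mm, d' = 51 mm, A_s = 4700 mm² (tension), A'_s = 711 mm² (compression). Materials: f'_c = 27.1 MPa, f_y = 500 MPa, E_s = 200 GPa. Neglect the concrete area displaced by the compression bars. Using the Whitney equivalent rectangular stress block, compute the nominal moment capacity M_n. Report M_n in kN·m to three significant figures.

M_n ≈ 1320 kN·m

Assume both tension and compression steel yield.
Net tension couple steel: A_s − A'_s = 3989 mm².
a = (A_s − A'_s) f_y / (0.85 f'_c b) = 1994500/(0.85 × 27.1 × 285) = 303.81 mm.
c = a/β₁ = 303.81/0.85 = 357.42 mm; ε'_s = 0.003(c − d')/c = 0.0026 ≥ f_y/E_s = 0.0025, so compression steel does yield.
M_n = (A_s − A'_s) f_y (d − a/2) + A'_s f_y (d − d') = [1994500 × (700 − 151.905) + 355500 × (700 − 51)] × 10⁻⁶ = 1093.18 + 230.72 = 1323.90 kN·m.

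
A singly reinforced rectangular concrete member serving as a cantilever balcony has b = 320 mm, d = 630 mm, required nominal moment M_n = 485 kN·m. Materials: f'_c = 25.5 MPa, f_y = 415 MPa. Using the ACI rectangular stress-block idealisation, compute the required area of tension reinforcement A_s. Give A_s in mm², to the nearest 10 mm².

A_s ≈ 2060 mm²

With M_n = 0.85 f'_c a b (d − a/2), solve the quadratic for a:
a = d − √(d² − 2M_n/(0.85 f'_c b)) = 630 − √(630² − 2 × 485×10⁶/(0.85 × 25.5 × 320)) = 123.00 mm.
A_s = 0.85 f'_c a b / f_y = 0.85 × 25.5 × 123.00 × 320 / 415 = 2055.7 mm².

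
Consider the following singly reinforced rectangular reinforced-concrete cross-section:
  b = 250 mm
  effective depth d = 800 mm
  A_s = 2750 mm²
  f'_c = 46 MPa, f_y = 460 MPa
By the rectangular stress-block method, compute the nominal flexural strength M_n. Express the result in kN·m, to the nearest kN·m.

M_n ≈ 930 kN·m

T = A_s f_y = 2750 × 460 = 1265000 N = 1265 kN.
From C = T: a = T/(0.85 f'_c b) = 1265000/(0.85 × 46 × 250) = 129.41 mm.
M_n = T(d − a/2) = 1265 kN × (800 − 64.705) mm = 930.15 kN·m.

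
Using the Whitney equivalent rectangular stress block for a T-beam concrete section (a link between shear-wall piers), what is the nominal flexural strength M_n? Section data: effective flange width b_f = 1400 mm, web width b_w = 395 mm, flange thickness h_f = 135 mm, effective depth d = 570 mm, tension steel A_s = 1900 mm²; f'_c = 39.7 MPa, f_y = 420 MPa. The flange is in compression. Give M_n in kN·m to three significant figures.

M_n ≈ 448 kN·m

Tension: T = A_s f_y = 1900 × 420 = 798000 N.
Try a within the flange: a = T/(0.85 f'_c b_f) = 798000/(0.85 × 39.7 × 1400) = 16.89 mm.
Since a = 16.89 ≤ h_f = 135 mm, the stress block lies entirely in the flange; analyse as a rectangular beam of width b_f.
M_n = T(d − a/2) = 798000 × (570 − 8.445) = 448.12 × 10⁶ N·mm.
M_n = 448.12 kN·m.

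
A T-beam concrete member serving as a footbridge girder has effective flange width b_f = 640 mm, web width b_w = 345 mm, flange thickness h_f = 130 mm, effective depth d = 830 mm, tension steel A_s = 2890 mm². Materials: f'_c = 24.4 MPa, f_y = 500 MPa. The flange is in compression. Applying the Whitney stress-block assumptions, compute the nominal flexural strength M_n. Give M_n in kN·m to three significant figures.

Tension: T = A_s f_y = 2890 × 500 = 1445000 N.
Try a within the flange: a = T/(0.85 f'_c b_f) = 1445000/(0.85 × 24.4 × 640) = 108.86 mm.
Since a = 108.86 ≤ h_f = 130 mm, the stress block lies entirely in the flange; analyse as a rectangular beam of width b_f.
M_n = T(d − a/2) = 1445000 × (830 − 54.43) = 1120.70 × 10⁶ N·mm.
M_n = 1120.70 kN·m.

M_n ≈ 1120 kN·m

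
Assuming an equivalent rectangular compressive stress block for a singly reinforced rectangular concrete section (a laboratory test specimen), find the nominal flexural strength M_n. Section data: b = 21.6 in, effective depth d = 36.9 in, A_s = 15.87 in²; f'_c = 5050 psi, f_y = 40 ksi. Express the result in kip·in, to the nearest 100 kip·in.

M_n ≈ 21300 kip·in

T = A_s f_y = 15.87 × 40 = 634.8 kips.
a = T/(0.85 f'_c b) = 634.8/(0.85 × 5.05 × 21.6) = 6.847 in.
M_n = T(d − a/2) = 634.8 × (36.9 − 3.4235) = 21250.9 kip·in.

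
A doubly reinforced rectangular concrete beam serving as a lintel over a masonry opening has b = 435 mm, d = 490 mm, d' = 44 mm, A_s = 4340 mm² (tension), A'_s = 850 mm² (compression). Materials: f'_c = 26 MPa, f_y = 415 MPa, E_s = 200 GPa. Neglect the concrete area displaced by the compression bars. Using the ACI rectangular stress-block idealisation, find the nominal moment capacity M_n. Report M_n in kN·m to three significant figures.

M_n ≈ 758 kN·m

Assume both tension and compression steel yield.
Net tension couple steel: A_s − A'_s = 3490 mm².
a = (A_s − A'_s) f_y / (0.85 f'_c b) = 1448350/(0.85 × 26 × 435) = 150.66 mm.
c = a/β₁ = 150.66/0.85 = 177.25 mm; ε'_s = 0.003(c − d')/c = 0.0023 ≥ f_y/E_s = 0.0021, so compression steel does yield.
M_n = (A_s − A'_s) f_y (d − a/2) + A'_s f_y (d − d') = [1448350 × (490 − 75.33) + 352750 × (490 − 44)] × 10⁻⁶ = 600.59 + 157.33 = 757.92 kN·m.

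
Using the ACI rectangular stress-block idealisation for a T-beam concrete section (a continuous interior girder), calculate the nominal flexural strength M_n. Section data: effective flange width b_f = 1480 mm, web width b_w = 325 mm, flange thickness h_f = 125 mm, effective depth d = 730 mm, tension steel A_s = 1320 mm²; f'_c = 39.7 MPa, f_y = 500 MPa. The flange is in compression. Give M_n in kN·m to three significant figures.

Tension: T = A_s f_y = 1320 × 500 = 660000 N.
Try a within the flange: a = T/(0.85 f'_c b_f) = 660000/(0.85 × 39.7 × 1480) = 13.22 mm.
Since a = 13.22 ≤ h_f = 125 mm, the stress block lies entirely in the flange; analyse as a rectangular beam of width b_f.
M_n = T(d − a/2) = 660000 × (730 − 6.61) = 477.44 × 10⁶ N·mm.
M_n = 477.44 kN·m.

M_n ≈ 477 kN·m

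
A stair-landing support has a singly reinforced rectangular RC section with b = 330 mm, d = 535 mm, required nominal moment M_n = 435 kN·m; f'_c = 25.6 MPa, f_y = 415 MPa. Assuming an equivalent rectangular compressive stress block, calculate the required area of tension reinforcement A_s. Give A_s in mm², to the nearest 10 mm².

With M_n = 0.85 f'_c a b (d − a/2), solve the quadratic for a:
a = d − √(d² − 2M_n/(0.85 f'_c b)) = 535 − √(535² − 2 × 435×10⁶/(0.85 × 25.6 × 330)) = 128.71 mm.
A_s = 0.85 f'_c a b / f_y = 0.85 × 25.6 × 128.71 × 330 / 415 = 2227.1 mm².

A_s ≈ 2230 mm²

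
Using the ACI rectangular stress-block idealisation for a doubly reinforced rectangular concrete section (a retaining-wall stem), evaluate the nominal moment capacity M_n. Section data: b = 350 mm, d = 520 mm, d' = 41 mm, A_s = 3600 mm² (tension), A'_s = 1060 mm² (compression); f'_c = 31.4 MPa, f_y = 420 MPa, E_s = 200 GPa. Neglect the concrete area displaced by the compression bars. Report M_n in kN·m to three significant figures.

M_n ≈ 707 kN·m

Assume both tension and compression steel yield.
Net tension couple steel: A_s − A'_s = 2540 mm².
a = (A_s − A'_s) f_y / (0.85 f'_c b) = 1066800/(0.85 × 31.4 × 350) = 114.20 mm.
c = a/β₁ = 114.20/0.826 = 138.26 mm; ε'_s = 0.003(c − d')/c = 0.0021 ≥ f_y/E_s = 0.0021, so compression steel does yield.
M_n = (A_s − A'_s) f_y (d − a/2) + A'_s f_y (d − d') = [1066800 × (520 − 57.1) + 445200 × (520 − 41)] × 10⁻⁶ = 493.82 + 213.25 = 707.07 kN·m.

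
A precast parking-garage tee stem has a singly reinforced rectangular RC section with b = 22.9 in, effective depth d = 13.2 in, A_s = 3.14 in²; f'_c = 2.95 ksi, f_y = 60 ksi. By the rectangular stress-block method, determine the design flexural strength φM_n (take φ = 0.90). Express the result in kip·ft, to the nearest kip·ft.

T = A_s f_y = 3.14 × 60 = 188.4 kips.
a = T/(0.85 f'_c b) = 188.4/(0.85 × 2.95 × 22.9) = 3.281 in.
M_n = T(d − a/2) = 188.4 × (13.2 − 1.6405) = 2177.8 kip·in = 2177.8/12 = 181.48 kip·ft.
φM_n = 0.90 × 181.48 = 163.33 kip·ft.

φM_n ≈ 163 kip·ft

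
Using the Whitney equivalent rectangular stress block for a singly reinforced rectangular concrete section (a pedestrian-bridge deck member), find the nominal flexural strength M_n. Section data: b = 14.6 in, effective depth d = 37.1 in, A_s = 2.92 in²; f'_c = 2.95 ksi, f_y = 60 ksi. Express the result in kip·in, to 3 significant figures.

T = A_s f_y = 2.92 × 60 = 175.2 kips.
a = T/(0.85 f'_c b) = 175.2/(0.85 × 2.95 × 14.6) = 4.786 in.
M_n = T(d − a/2) = 175.2 × (37.1 − 2.393) = 6080.7 kip·in.

M_n ≈ 6080 kip·in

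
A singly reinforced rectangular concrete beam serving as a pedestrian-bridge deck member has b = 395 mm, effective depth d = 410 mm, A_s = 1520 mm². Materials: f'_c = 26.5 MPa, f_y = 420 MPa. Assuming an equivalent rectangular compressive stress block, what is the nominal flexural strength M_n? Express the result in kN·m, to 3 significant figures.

M_n ≈ 239 kN·m

T = A_s f_y = 1520 × 420 = 638400 N = 638.4 kN.
From C = T: a = T/(0.85 f'_c b) = 638400/(0.85 × 26.5 × 395) = 71.75 mm.
M_n = T(d − a/2) = 638.4 kN × (410 − 35.875) mm = 238.84 kN·m.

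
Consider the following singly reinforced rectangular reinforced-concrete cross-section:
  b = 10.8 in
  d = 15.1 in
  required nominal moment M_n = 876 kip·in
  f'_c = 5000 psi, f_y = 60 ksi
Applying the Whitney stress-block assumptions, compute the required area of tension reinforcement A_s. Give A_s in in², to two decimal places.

A_s ≈ 1.01 in²

From M_n = 0.85 f'_c a b (d − a/2):
a = d − √(d² − 2M_n/(0.85 f'_c b)) = 15.1 − √(15.1² − 2 × 876/(0.85 × 5 × 10.8)) = 1.322 in.
A_s = 0.85 f'_c a b / f_y = 0.85 × 5 × 1.322 × 10.8 / 60 = 1.011 in².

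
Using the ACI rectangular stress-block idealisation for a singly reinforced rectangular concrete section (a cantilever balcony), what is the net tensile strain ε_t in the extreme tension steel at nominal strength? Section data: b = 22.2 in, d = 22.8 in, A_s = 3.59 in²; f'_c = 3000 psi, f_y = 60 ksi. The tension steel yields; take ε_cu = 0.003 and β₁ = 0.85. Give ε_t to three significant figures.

a = A_s f_y/(0.85 f'_c b) = 3.805 in.
β₁ = 0.85, so c = a/β₁ = 3.805/0.85 = 4.476 in.
From the linear strain diagram with ε_cu = 0.003: ε_t = 0.003 (d − c)/c = 0.003 × (22.8 − 4.476)/4.476 = 0.0123.
Since ε_t ≥ 0.005, the section is tension-controlled.

ε_t ≈ 0.0123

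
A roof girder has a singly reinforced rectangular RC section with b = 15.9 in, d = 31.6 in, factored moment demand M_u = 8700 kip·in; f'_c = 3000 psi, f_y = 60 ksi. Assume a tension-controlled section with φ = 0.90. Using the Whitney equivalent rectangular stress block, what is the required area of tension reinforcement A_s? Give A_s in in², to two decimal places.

M_n = M_u/φ = 8700/0.90 = 9666.67 kip·in.
From M_n = 0.85 f'_c a b (d − a/2):
a = d − √(d² − 2M_n/(0.85 f'_c b)) = 31.6 − √(31.6² − 2 × 9666.67/(0.85 × 3 × 15.9)) = 8.759 in.
A_s = 0.85 f'_c a b / f_y = 0.85 × 3 × 8.759 × 15.9 / 60 = 5.919 in².

A_s ≈ 5.92 in²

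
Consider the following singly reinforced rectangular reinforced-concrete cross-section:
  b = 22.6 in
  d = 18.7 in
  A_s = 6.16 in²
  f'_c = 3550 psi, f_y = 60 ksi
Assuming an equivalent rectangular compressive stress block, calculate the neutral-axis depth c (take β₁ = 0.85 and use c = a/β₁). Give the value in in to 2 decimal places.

T = A_s f_y = 6.16 × 60 = 369.6 kips.
a = T/(0.85 f'_c b) = 369.6/(0.85 × 3.55 × 22.6) = 5.4197 in.
With β₁ = 0.85, c = a/β₁ = 5.4197/0.85 = 6.38 in.

c ≈ 6.38 in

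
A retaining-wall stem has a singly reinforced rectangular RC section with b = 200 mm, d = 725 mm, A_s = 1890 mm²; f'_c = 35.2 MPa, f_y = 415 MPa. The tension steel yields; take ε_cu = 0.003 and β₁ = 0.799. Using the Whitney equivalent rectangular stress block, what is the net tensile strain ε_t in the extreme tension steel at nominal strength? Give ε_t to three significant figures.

ε_t ≈ 0.0103

a = A_s f_y/(0.85 f'_c b) = 131.07 mm.
β₁ = 0.799, so c = a/β₁ = 131.07/0.799 = 164.04 mm.
From the linear strain diagram with ε_cu = 0.003: ε_t = 0.003 (d − c)/c = 0.003 × (725 − 164.04)/164.04 = 0.0103.
Since ε_t ≥ 0.005, the section is tension-controlled.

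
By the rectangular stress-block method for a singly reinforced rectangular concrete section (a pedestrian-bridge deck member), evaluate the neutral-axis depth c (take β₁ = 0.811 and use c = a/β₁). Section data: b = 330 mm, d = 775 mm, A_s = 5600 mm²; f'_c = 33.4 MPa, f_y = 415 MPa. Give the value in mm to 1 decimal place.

c ≈ 305.9 mm

T = A_s f_y = 5600 × 415 = 2324000 N = 2324 kN.
Setting C = 0.85 f'_c a b equal to T: a = 2324000/(0.85 × 33.4 × 330) = 248.060 mm.
With β₁ = 0.811, c = a/β₁ = 248.060/0.811 = 305.9 mm.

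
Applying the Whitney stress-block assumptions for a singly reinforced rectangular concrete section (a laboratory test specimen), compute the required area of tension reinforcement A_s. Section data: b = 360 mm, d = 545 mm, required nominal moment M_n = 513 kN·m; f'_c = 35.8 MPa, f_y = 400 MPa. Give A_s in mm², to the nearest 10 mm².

A_s ≈ 2580 mm²

With M_n = 0.85 f'_c a b (d − a/2), solve the quadratic for a:
a = d − √(d² − 2M_n/(0.85 f'_c b)) = 545 − √(545² − 2 × 513×10⁶/(0.85 × 35.8 × 360)) = 94.04 mm.
A_s = 0.85 f'_c a b / f_y = 0.85 × 35.8 × 94.04 × 360 / 400 = 2575.5 mm².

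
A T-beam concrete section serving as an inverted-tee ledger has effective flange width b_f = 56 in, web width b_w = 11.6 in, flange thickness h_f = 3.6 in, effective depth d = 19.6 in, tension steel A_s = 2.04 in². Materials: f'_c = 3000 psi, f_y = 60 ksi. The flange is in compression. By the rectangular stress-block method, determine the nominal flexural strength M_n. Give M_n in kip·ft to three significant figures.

Tension: T = A_s f_y = 2.04 × 60 = 122.4 kips.
Try a within the flange: a = T/(0.85 f'_c b_f) = 122.4/(0.85 × 3 × 56) = 0.857 in.
Since a = 0.857 ≤ h_f = 3.6 in, the stress block lies entirely in the flange; analyse as a rectangular beam of width b_f.
M_n = T(d − a/2) = 122.4 × (19.6 − 0.4285) = 2346.6 kip·in.
M_n = 2346.6/12 = 195.55 kip·ft.

M_n ≈ 196 kip·ft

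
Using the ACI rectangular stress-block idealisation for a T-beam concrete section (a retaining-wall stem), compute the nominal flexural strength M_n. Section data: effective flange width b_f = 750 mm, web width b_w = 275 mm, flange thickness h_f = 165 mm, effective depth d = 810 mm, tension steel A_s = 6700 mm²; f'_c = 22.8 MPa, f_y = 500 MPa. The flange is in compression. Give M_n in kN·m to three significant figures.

Tension: T = A_s f_y = 6700 × 500 = 3350000 N.
Try a within the flange: a = T/(0.85 f'_c b_f) = 3350000/(0.85 × 22.8 × 750) = 230.48 mm.
a = 230.48 > h_f = 165 mm: the block extends into the web. Split into flange-overhang and web parts.
C_f = 0.85 f'_c (b_f − b_w) h_f = 0.85 × 22.8 × (750 − 275) × 165 = 1518908 N.
Remaining web compression depth: a_w = (T − C_f)/(0.85 f'_c b_w) = (3350000 − 1518908)/(0.85 × 22.8 × 275) = 343.58 mm.
M_n = C_f(d − h_f/2) + (T − C_f)(d − a_w/2) = 1518908 × (810 − 82.5) + 1831092 × (810 − 171.79) = 1105.01 + 1168.62 = 2273.63 × 10⁶ N·mm.
M_n = 2273.63 kN·m.

M_n ≈ 2270 kN·m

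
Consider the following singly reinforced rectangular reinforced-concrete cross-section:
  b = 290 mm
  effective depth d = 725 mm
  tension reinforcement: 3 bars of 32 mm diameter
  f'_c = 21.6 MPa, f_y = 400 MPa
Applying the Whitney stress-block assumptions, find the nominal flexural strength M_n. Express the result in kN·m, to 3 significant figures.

M_n ≈ 612 kN·m

A_s = 3 × 804 = 2412 mm².
T = A_s f_y = 2412 × 400 = 964800 N = 964.8 kN.
From C = T: a = T/(0.85 f'_c b) = 964800/(0.85 × 21.6 × 290) = 181.20 mm.
M_n = T(d − a/2) = 964.8 kN × (725 − 90.6) mm = 612.07 kN·m.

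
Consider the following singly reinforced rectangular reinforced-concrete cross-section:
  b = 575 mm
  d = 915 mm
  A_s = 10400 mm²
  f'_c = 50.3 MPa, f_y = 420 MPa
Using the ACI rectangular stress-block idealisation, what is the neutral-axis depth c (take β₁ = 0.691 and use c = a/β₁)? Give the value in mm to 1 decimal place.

T = A_s f_y = 10400 × 420 = 4368000 N = 4368 kN.
Setting C = 0.85 f'_c a b equal to T: a = 4368000/(0.85 × 50.3 × 575) = 177.676 mm.
With β₁ = 0.691, c = a/β₁ = 177.676/0.691 = 257.1 mm.

c ≈ 257.1 mm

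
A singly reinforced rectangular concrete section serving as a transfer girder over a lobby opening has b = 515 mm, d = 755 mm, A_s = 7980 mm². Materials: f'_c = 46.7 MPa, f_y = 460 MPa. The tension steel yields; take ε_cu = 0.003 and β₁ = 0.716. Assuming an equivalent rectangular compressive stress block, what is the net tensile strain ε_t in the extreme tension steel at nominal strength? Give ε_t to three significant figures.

a = A_s f_y/(0.85 f'_c b) = 179.56 mm.
β₁ = 0.716, so c = a/β₁ = 179.56/0.716 = 250.78 mm.
From the linear strain diagram with ε_cu = 0.003: ε_t = 0.003 (d − c)/c = 0.003 × (755 − 250.78)/250.78 = 0.00603.
Since ε_t ≥ 0.005, the section is tension-controlled.

ε_t ≈ 0.00603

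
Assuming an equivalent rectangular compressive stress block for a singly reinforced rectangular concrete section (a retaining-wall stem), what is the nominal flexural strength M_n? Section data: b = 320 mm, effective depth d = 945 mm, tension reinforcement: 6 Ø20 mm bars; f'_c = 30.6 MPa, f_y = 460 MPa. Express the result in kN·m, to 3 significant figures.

M_n ≈ 774 kN·m

A_s = 6 × 314 = 1884 mm².
T = A_s f_y = 1884 × 460 = 866640 N = 866.64 kN.
From C = T: a = T/(0.85 f'_c b) = 866640/(0.85 × 30.6 × 320) = 104.12 mm.
M_n = T(d − a/2) = 866.64 kN × (945 − 52.06) mm = 773.86 kN·m.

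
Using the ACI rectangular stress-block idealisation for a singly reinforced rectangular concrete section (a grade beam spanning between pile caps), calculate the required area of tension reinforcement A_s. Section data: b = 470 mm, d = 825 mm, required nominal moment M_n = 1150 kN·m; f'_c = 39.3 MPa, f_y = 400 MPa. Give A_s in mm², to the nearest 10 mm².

With M_n = 0.85 f'_c a b (d − a/2), solve the quadratic for a:
a = d − √(d² − 2M_n/(0.85 f'_c b)) = 825 − √(825² − 2 × 1150×10⁶/(0.85 × 39.3 × 470)) = 94.16 mm.
A_s = 0.85 f'_c a b / f_y = 0.85 × 39.3 × 94.16 × 470 / 400 = 3695.9 mm².

A_s ≈ 3700 mm²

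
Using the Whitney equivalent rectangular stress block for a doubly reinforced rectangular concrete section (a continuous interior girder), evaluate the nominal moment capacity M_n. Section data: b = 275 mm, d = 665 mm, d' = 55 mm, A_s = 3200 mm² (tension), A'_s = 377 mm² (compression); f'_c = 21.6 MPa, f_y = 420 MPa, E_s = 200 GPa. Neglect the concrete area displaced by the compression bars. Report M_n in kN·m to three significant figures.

Assume both tension and compression steel yield.
Net tension couple steel: A_s − A'_s = 2823 mm².
a = (A_s − A'_s) f_y / (0.85 f'_c b) = 1185660/(0.85 × 21.6 × 275) = 234.83 mm.
c = a/β₁ = 234.83/0.85 = 276.27 mm; ε'_s = 0.003(c − d')/c = 0.0024 ≥ f_y/E_s = 0.0021, so compression steel does yield.
M_n = (A_s − A'_s) f_y (d − a/2) + A'_s f_y (d − d') = [1185660 × (665 − 117.415) + 158340 × (665 − 55)] × 10⁻⁶ = 649.25 + 96.59 = 745.84 kN·m.

M_n ≈ 746 kN·m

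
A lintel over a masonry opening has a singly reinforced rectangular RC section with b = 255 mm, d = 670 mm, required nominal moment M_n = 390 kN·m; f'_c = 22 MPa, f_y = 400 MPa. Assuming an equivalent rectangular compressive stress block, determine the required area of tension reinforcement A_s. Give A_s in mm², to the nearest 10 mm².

A_s ≈ 1620 mm²

With M_n = 0.85 f'_c a b (d − a/2), solve the quadratic for a:
a = d − √(d² − 2M_n/(0.85 f'_c b)) = 670 − √(670² − 2 × 390×10⁶/(0.85 × 22 × 255)) = 135.84 mm.
A_s = 0.85 f'_c a b / f_y = 0.85 × 22 × 135.84 × 255 / 400 = 1619.4 mm².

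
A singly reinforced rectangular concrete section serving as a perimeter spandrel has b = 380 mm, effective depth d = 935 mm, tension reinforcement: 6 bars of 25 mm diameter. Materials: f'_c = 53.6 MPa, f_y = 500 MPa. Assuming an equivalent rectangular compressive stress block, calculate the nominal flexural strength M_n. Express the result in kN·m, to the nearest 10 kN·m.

A_s = 6 × 491 = 2946 mm².
T = A_s f_y = 2946 × 500 = 1473000 N = 1473 kN.
From C = T: a = T/(0.85 f'_c b) = 1473000/(0.85 × 53.6 × 380) = 85.08 mm.
M_n = T(d − a/2) = 1473 kN × (935 − 42.54) mm = 1314.59 kN·m.

M_n ≈ 1310 kN·m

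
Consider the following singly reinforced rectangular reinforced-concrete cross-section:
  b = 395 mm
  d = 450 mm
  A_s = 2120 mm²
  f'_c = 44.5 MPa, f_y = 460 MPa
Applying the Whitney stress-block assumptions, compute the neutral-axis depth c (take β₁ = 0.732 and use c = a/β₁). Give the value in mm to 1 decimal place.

T = A_s f_y = 2120 × 460 = 975200 N = 975.2 kN.
Setting C = 0.85 f'_c a b equal to T: a = 975200/(0.85 × 44.5 × 395) = 65.271 mm.
With β₁ = 0.732, c = a/β₁ = 65.271/0.732 = 89.2 mm.

c ≈ 89.2 mm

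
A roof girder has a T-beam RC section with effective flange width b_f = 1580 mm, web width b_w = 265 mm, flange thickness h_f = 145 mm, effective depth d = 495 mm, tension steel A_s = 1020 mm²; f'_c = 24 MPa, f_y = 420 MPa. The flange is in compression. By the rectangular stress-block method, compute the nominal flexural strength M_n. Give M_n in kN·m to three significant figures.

Tension: T = A_s f_y = 1020 × 420 = 428400 N.
Try a within the flange: a = T/(0.85 f'_c b_f) = 428400/(0.85 × 24 × 1580) = 13.29 mm.
Since a = 13.29 ≤ h_f = 145 mm, the stress block lies entirely in the flange; analyse as a rectangular beam of width b_f.
M_n = T(d − a/2) = 428400 × (495 − 6.645) = 209.21 × 10⁶ N·mm.
M_n = 209.21 kN·m.

M_n ≈ 209 kN·m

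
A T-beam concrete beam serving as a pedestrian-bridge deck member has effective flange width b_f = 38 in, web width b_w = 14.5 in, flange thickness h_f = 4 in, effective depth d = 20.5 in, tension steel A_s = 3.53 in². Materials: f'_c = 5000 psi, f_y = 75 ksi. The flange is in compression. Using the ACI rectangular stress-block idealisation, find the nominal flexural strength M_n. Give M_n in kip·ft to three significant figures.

M_n ≈ 434 kip·ft

Tension: T = A_s f_y = 3.53 × 75 = 264.75 kips.
Try a within the flange: a = T/(0.85 f'_c b_f) = 264.75/(0.85 × 5 × 38) = 1.639 in.
Since a = 1.639 ≤ h_f = 4 in, the stress block lies entirely in the flange; analyse as a rectangular beam of width b_f.
M_n = T(d − a/2) = 264.75 × (20.5 − 0.8195) = 5210.4 kip·in.
M_n = 5210.4/12 = 434.20 kip·ft.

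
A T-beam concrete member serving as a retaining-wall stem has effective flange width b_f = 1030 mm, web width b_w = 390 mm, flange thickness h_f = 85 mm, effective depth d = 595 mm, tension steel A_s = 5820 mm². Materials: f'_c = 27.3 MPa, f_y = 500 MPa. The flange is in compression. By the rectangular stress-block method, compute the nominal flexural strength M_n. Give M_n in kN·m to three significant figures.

Tension: T = A_s f_y = 5820 × 500 = 2910000 N.
Try a within the flange: a = T/(0.85 f'_c b_f) = 2910000/(0.85 × 27.3 × 1030) = 121.75 mm.
a = 121.75 > h_f = 85 mm: the block extends into the web. Split into flange-overhang and web parts.
C_f = 0.85 f'_c (b_f − b_w) h_f = 0.85 × 27.3 × (1030 − 390) × 85 = 1262352 N.
Remaining web compression depth: a_w = (T − C_f)/(0.85 f'_c b_w) = (2910000 − 1262352)/(0.85 × 27.3 × 390) = 182.06 mm.
M_n = C_f(d − h_f/2) + (T − C_f)(d − a_w/2) = 1262352 × (595 − 42.5) + 1647648 × (595 − 91.03) = 697.45 + 830.37 = 1527.82 × 10⁶ N·mm.
M_n = 1527.82 kN·m.

M_n ≈ 1530 kN·m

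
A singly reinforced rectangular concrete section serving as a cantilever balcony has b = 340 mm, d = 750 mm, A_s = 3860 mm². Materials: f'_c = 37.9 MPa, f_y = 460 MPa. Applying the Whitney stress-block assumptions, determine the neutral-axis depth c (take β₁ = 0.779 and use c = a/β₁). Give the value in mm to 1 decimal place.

c ≈ 208.1 mm

T = A_s f_y = 3860 × 460 = 1775600 N = 1775.6 kN.
Setting C = 0.85 f'_c a b equal to T: a = 1775600/(0.85 × 37.9 × 340) = 162.109 mm.
With β₁ = 0.779, c = a/β₁ = 162.109/0.779 = 208.1 mm.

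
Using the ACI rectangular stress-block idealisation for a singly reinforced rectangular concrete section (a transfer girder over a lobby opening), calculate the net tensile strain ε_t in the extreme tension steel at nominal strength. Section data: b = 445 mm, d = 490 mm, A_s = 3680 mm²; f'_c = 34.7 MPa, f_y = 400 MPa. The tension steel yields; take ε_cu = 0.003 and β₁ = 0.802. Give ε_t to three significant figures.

a = A_s f_y/(0.85 f'_c b) = 112.15 mm.
β₁ = 0.802, so c = a/β₁ = 112.15/0.802 = 139.84 mm.
From the linear strain diagram with ε_cu = 0.003: ε_t = 0.003 (d − c)/c = 0.003 × (490 − 139.84)/139.84 = 0.00751.
Since ε_t ≥ 0.005, the section is tension-controlled.

ε_t ≈ 0.00751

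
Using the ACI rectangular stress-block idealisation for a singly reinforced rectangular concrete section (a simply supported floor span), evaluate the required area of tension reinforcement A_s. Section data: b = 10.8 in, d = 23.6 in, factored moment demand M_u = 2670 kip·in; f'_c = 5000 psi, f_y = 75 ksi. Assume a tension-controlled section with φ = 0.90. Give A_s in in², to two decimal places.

M_n = M_u/φ = 2670/0.90 = 2966.67 kip·in.
From M_n = 0.85 f'_c a b (d − a/2):
a = d − √(d² − 2M_n/(0.85 f'_c b)) = 23.6 − √(23.6² − 2 × 2966.67/(0.85 × 5 × 10.8)) = 2.919 in.
A_s = 0.85 f'_c a b / f_y = 0.85 × 5 × 2.919 × 10.8 / 75 = 1.786 in².

A_s ≈ 1.79 in²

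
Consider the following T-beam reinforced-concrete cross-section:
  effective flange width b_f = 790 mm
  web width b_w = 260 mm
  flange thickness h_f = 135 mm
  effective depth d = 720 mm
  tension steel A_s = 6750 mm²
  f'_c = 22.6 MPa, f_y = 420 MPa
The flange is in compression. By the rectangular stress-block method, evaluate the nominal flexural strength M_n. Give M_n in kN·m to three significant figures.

M_n ≈ 1730 kN·m

Tension: T = A_s f_y = 6750 × 420 = 2835000 N.
Try a within the flange: a = T/(0.85 f'_c b_f) = 2835000/(0.85 × 22.6 × 790) = 186.81 mm.
a = 186.81 > h_f = 135 mm: the block extends into the web. Split into flange-overhang and web parts.
C_f = 0.85 f'_c (b_f − b_w) h_f = 0.85 × 22.6 × (790 − 260) × 135 = 1374476 N.
Remaining web compression depth: a_w = (T − C_f)/(0.85 f'_c b_w) = (2835000 − 1374476)/(0.85 × 22.6 × 260) = 292.42 mm.
M_n = C_f(d − h_f/2) + (T − C_f)(d − a_w/2) = 1374476 × (720 − 67.5) + 1460524 × (720 − 146.21) = 896.85 + 838.03 = 1734.88 × 10⁶ N·mm.
M_n = 1734.88 kN·m.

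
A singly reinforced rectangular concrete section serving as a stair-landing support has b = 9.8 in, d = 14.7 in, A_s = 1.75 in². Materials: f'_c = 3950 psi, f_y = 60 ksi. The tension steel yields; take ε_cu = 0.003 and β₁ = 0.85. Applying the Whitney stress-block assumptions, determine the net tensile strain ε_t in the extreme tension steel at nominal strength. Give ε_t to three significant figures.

a = A_s f_y/(0.85 f'_c b) = 3.191 in.
β₁ = 0.85, so c = a/β₁ = 3.191/0.85 = 3.754 in.
From the linear strain diagram with ε_cu = 0.003: ε_t = 0.003 (d − c)/c = 0.003 × (14.7 − 3.754)/3.754 = 0.00875.
Since ε_t ≥ 0.005, the section is tension-controlled.

ε_t ≈ 0.00875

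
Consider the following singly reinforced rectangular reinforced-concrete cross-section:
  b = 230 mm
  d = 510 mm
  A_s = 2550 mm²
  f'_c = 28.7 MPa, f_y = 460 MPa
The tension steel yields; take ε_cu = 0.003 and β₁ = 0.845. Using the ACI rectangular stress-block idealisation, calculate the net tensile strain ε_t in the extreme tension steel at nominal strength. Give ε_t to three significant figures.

a = A_s f_y/(0.85 f'_c b) = 209.06 mm.
β₁ = 0.845, so c = a/β₁ = 209.06/0.845 = 247.41 mm.
From the linear strain diagram with ε_cu = 0.003: ε_t = 0.003 (d − c)/c = 0.003 × (510 − 247.41)/247.41 = 0.00318.
ε_t < 0.004 — the section is over-reinforced for flexure under ACI limits.

ε_t ≈ 0.00318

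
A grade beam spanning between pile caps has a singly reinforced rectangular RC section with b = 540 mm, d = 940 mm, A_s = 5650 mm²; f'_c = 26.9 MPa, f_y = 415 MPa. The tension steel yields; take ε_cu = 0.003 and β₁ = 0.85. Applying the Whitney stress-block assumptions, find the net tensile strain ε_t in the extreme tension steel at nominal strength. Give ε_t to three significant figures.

ε_t ≈ 0.00962

a = A_s f_y/(0.85 f'_c b) = 189.90 mm.
β₁ = 0.85, so c = a/β₁ = 189.90/0.85 = 223.41 mm.
From the linear strain diagram with ε_cu = 0.003: ε_t = 0.003 (d − c)/c = 0.003 × (940 − 223.41)/223.41 = 0.00962.
Since ε_t ≥ 0.005, the section is tension-controlled.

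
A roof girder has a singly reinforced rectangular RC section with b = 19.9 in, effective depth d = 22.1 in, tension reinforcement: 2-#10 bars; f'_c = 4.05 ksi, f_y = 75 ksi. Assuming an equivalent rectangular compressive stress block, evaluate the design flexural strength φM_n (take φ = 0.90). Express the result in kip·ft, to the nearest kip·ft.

A_s = 2 × 1.27 = 2.54 in².
T = A_s f_y = 2.54 × 75 = 190.5 kips.
a = T/(0.85 f'_c b) = 190.5/(0.85 × 4.05 × 19.9) = 2.781 in.
M_n = T(d − a/2) = 190.5 × (22.1 − 1.3905) = 3945.2 kip·in = 3945.2/12 = 328.77 kip·ft.
φM_n = 0.90 × 328.77 = 295.89 kip·ft.

φM_n ≈ 296 kip·ft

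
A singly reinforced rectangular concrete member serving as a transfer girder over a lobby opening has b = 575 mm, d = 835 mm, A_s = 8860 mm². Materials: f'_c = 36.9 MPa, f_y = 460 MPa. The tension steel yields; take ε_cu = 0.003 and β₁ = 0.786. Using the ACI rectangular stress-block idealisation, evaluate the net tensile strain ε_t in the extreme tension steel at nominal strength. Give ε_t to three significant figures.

a = A_s f_y/(0.85 f'_c b) = 225.98 mm.
β₁ = 0.786, so c = a/β₁ = 225.98/0.786 = 287.51 mm.
From the linear strain diagram with ε_cu = 0.003: ε_t = 0.003 (d − c)/c = 0.003 × (835 − 287.51)/287.51 = 0.00571.
Since ε_t ≥ 0.005, the section is tension-controlled.

ε_t ≈ 0.00571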